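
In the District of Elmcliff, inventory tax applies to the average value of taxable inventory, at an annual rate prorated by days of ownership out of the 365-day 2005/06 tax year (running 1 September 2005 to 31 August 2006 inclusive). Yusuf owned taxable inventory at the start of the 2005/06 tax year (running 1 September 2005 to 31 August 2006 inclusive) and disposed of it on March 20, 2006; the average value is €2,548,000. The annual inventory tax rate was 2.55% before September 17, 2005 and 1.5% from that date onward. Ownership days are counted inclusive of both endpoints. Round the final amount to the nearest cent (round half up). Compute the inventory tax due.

September 1 – September 16, 2005: 16 days at 2.55% → €2,548,000 × 2.55% × 16/365 = €2,848.1753
September 17, 2005 – March 20, 2006: 185 days at 1.5% → €2,548,000 × 1.5% × 185/365 = €19,371.7808
Total = €22,219.9562

€22,219.96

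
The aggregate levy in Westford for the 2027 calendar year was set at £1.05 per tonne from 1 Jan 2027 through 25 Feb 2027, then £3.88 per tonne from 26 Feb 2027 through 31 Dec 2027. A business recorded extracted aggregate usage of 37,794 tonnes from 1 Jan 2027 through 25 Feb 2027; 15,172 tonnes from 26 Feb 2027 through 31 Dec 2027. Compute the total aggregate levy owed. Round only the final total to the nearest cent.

£98551.06

1 Jan – 25 Feb 2027: 37,794 tonnes at £1.05/tonne → £39683.70
26 Feb – 31 Dec 2027: 15,172 tonnes at £3.88/tonne → £58867.36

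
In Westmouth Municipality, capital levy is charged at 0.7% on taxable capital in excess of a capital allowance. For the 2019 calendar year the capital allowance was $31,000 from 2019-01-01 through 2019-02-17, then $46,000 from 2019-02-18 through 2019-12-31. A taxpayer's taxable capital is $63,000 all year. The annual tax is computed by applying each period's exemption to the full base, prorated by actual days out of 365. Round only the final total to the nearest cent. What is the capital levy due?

$132.81

2019-01-01 to 2019-02-17: 48 days, exemption $31,000 → ($63,000 − $31,000) × 0.7% × 48/365 = $29.4575
2019-02-18 to 2019-12-31: 317 days, exemption $46,000 → ($63,000 − $46,000) × 0.7% × 317/365 = $103.3507
Total = $132.8082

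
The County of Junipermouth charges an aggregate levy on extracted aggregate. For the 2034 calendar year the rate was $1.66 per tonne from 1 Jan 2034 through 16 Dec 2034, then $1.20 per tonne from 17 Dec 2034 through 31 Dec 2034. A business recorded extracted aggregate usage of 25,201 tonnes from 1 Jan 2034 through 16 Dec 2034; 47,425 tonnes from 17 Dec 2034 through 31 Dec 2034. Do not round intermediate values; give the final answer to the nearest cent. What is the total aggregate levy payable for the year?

1 Jan – 16 Dec 2034: 25,201 tonnes at $1.66/tonne → $41,833.66
17 Dec – 31 Dec 2034: 47,425 tonnes at $1.20/tonne → $56,910.00

$98,743.66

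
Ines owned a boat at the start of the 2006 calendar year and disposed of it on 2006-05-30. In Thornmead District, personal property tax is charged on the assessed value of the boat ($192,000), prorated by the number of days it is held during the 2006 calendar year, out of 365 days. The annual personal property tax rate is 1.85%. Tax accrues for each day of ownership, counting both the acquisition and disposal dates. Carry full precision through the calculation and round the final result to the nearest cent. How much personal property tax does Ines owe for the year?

$1,459.73

Days held (2006-01-01 to 2006-05-30): 150 out of 365
Tax = $192,000 × 1.85% × 150/365 = $1,459.7260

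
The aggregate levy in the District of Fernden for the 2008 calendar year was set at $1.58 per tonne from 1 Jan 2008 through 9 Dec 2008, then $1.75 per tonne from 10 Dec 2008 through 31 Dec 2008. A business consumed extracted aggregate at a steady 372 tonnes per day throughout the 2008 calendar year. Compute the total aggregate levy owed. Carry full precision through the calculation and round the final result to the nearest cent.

$216,511.44

1 Jan – 9 Dec 2008: 344 days × 372 tonnes/day = 127,968 tonnes at $1.58/tonne → $202,189.44
10 Dec – 31 Dec 2008: 22 days × 372 tonnes/day = 8,184 tonnes at $1.75/tonne → $14,322.00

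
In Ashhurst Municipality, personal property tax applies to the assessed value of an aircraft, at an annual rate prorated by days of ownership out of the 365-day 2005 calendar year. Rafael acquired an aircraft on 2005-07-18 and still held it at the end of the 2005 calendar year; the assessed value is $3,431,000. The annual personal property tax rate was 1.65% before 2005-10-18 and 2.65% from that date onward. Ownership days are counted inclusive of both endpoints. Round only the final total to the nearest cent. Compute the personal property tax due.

2005-07-18 to 2005-10-17: 92 days at 1.65% → $3,431,000 × 1.65% × 92/365 = $14,269.2000
2005-10-18 to 2005-12-31: 75 days at 2.65% → $3,431,000 × 2.65% × 75/365 = $18,682.5000
Total = $32,951.7000

$32,951.70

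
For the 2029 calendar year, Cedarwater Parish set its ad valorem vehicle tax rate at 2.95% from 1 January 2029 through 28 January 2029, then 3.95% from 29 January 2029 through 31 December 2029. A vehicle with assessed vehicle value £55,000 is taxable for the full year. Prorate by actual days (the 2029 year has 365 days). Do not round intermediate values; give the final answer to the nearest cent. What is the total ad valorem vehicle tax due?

£2,130.31

1 January – 28 January 2029: 28 days at 2.95% → £55,000 × 2.95% × 28/365 = £124.4658
29 January – 31 December 2029: 337 days at 3.95% → £55,000 × 3.95% × 337/365 = £2,005.8425
Total = £2,130.3082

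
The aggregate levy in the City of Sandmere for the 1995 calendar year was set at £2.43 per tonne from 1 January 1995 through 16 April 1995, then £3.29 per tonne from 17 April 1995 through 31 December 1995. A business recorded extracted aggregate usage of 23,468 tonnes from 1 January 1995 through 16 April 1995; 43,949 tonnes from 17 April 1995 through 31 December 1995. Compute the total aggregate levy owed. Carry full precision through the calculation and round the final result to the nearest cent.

1 January – 16 April 1995: 23,468 tonnes at £2.43/tonne → £57027.24
17 April – 31 December 1995: 43,949 tonnes at £3.29/tonne → £144592.21

£201619.45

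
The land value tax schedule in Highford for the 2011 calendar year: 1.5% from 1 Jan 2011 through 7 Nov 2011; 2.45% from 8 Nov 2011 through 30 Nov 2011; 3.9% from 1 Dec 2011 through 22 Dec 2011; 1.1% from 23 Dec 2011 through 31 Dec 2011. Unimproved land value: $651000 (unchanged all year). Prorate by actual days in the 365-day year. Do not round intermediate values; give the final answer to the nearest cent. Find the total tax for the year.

$11032.22

1 Jan – 7 Nov 2011: 311 days at 1.5% → $651000 × 1.5% × 311/365 = $8320.3151
8 Nov – 30 Nov 2011: 23 days at 2.45% → $651000 × 2.45% × 23/365 = $1005.0370
1 Dec – 22 Dec 2011: 22 days at 3.9% → $651000 × 3.9% × 22/365 = $1530.2959
23 Dec – 31 Dec 2011: 9 days at 1.1% → $651000 × 1.1% × 9/365 = $176.5726
Total = $11032.2205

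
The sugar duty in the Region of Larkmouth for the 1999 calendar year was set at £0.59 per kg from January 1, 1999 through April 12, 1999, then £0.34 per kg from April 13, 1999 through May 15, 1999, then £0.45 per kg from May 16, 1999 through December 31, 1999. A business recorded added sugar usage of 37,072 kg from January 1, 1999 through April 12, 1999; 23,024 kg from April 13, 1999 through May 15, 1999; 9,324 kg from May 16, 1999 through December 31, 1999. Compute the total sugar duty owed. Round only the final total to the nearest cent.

£33896.44

January 1 – April 12, 1999: 37,072 kg at £0.59/kg → £21872.48
April 13 – May 15, 1999: 23,024 kg at £0.34/kg → £7828.16
May 16 – December 31, 1999: 9,324 kg at £0.45/kg → £4195.80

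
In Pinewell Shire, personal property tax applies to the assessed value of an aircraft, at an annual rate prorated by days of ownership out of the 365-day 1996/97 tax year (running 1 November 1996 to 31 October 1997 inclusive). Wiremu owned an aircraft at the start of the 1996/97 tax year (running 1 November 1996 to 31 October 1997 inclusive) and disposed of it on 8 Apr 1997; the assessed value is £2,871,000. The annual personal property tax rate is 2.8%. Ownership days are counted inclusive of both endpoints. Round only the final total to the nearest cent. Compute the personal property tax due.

£35,018.33

Days held (1 Nov 1996 – 8 Apr 1997): 159 out of 365
Tax = £2,871,000 × 2.8% × 159/365 = £35,018.3342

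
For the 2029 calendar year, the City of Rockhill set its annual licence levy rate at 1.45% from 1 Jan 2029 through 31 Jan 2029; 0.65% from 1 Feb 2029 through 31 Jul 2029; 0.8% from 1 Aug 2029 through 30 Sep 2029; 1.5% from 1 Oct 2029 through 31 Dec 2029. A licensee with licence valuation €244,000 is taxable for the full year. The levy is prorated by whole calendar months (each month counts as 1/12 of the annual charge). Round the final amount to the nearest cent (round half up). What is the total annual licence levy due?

€2,328.17

1 Jan – 31 Jan 2029: 1 month at 1.45% → €244,000 × 1.45% × 1/12 = €294.8333
1 Feb – 31 Jul 2029: 6 months at 0.65% → €244,000 × 0.65% × 6/12 = €793.0000
1 Aug – 30 Sep 2029: 2 months at 0.8% → €244,000 × 0.8% × 2/12 = €325.3333
1 Oct – 31 Dec 2029: 3 months at 1.5% → €244,000 × 1.5% × 3/12 = €915.0000
Total = €2,328.1667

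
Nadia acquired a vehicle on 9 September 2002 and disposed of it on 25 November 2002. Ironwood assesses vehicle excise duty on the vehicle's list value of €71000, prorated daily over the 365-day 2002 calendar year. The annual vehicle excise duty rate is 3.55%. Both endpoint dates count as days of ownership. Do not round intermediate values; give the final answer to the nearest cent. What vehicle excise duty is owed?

Days held (9 September – 25 November 2002): 78 out of 365
Tax = €71000 × 3.55% × 78/365 = €538.6274

€538.63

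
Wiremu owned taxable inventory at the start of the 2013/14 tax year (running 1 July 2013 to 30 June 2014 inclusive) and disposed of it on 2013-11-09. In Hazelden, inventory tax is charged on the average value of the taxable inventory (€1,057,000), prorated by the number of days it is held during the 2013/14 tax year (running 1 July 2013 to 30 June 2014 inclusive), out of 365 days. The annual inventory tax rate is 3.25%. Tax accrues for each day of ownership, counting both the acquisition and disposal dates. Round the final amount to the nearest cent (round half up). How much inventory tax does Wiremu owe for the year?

Days held (2013-07-01 to 2013-11-09): 132 out of 365
Tax = €1,057,000 × 3.25% × 132/365 = €12,423.3699

€12,423.37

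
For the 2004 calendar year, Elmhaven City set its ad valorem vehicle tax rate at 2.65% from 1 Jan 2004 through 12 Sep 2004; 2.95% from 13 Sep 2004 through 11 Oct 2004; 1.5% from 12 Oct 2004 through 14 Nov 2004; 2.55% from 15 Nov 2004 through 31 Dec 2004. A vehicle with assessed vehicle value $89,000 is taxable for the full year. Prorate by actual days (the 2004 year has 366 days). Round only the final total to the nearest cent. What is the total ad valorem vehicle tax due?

1 Jan – 12 Sep 2004: 256 days at 2.65% → $89,000 × 2.65% × 256/366 = $1,649.6612
13 Sep – 11 Oct 2004: 29 days at 2.95% → $89,000 × 2.95% × 29/366 = $208.0314
12 Oct – 14 Nov 2004: 34 days at 1.5% → $89,000 × 1.5% × 34/366 = $124.0164
15 Nov – 31 Dec 2004: 47 days at 2.55% → $89,000 × 2.55% × 47/366 = $291.4385
Total = $2,273.1475

$2,273.15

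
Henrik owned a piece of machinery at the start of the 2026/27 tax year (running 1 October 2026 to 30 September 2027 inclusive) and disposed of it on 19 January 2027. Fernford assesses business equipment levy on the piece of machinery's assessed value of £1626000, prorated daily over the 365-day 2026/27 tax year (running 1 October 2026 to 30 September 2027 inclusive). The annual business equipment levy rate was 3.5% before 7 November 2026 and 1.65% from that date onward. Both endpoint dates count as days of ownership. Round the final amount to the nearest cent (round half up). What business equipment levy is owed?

1 October – 6 November 2026: 37 days at 3.5% → £1626000 × 3.5% × 37/365 = £5768.9589
7 November 2026 – 19 January 2027: 74 days at 1.65% → £1626000 × 1.65% × 74/365 = £5439.3041
Total = £11208.2630

£11208.26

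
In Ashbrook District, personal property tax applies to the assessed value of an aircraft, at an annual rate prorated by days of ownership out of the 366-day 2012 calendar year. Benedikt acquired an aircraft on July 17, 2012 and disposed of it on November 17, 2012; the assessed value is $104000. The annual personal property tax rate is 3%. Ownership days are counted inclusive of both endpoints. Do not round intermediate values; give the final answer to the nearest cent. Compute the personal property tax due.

Days held (July 17 – November 17, 2012): 124 out of 366
Tax = $104000 × 3% × 124/366 = $1057.0492

$1057.05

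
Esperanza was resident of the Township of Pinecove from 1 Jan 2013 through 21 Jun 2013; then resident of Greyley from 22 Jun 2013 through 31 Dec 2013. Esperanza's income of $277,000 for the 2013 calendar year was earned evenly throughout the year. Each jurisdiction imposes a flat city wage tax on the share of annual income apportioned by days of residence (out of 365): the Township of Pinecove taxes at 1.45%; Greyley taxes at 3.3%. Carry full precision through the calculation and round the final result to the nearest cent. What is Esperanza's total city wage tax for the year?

$6,726.17

The Township of Pinecove, 1 Jan – 21 Jun 2013: 172 days → $277,000 × 1.45% × 172/365 = $1,892.7068
Greyley, 22 Jun – 31 Dec 2013: 193 days → $277,000 × 3.3% × 193/365 = $4,833.4603
Total = $6,726.1671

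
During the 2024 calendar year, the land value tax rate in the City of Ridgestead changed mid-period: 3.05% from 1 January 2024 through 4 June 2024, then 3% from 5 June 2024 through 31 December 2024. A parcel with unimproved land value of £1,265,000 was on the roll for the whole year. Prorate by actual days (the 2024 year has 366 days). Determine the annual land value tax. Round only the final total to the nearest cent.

1 January – 4 June 2024: 156 days at 3.05% → £1,265,000 × 3.05% × 156/366 = £16,445.0000
5 June – 31 December 2024: 210 days at 3% → £1,265,000 × 3% × 210/366 = £21,774.5902
Total = £38,219.5902

£38,219.59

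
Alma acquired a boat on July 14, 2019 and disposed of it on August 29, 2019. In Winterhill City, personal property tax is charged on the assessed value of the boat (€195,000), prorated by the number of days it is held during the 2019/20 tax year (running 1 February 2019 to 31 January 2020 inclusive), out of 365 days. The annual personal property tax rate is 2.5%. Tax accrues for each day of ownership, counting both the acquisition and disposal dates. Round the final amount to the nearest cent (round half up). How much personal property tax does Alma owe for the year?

Days held (July 14 – August 29, 2019): 47 out of 365
Tax = €195,000 × 2.5% × 47/365 = €627.7397

€627.74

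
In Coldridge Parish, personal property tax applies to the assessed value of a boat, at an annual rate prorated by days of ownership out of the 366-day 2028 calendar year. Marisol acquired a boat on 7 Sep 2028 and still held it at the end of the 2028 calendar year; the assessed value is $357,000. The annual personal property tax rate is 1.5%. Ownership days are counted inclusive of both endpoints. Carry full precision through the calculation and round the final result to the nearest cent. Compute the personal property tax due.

$1,697.21

Days held (7 Sep – 31 Dec 2028): 116 out of 366
Tax = $357,000 × 1.5% × 116/366 = $1,697.2131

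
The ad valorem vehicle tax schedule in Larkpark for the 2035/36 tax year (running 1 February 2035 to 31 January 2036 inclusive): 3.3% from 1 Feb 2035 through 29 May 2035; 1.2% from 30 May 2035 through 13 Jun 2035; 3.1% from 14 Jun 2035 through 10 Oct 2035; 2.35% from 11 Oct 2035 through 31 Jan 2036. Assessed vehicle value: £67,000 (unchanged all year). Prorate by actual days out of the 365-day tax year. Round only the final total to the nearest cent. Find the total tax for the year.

1 Feb – 29 May 2035: 118 days at 3.3% → £67,000 × 3.3% × 118/365 = £714.7890
30 May – 13 Jun 2035: 15 days at 1.2% → £67,000 × 1.2% × 15/365 = £33.0411
14 Jun – 10 Oct 2035: 119 days at 3.1% → £67,000 × 3.1% × 119/365 = £677.1589
11 Oct 2035 – 31 Jan 2036: 113 days at 2.35% → £67,000 × 2.35% × 113/365 = £487.4479
Total = £1,912.4370

£1,912.44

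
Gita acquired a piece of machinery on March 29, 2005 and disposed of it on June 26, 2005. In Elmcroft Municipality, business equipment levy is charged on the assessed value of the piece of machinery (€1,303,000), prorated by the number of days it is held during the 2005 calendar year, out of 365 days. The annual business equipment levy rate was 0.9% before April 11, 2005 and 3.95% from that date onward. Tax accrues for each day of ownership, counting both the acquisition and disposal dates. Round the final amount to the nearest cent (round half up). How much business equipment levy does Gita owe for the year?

March 29 – April 10, 2005: 13 days at 0.9% → €1,303,000 × 0.9% × 13/365 = €417.6740
April 11 – June 26, 2005: 77 days at 3.95% → €1,303,000 × 3.95% × 77/365 = €10,857.7384
Total = €11,275.4123

€11,275.41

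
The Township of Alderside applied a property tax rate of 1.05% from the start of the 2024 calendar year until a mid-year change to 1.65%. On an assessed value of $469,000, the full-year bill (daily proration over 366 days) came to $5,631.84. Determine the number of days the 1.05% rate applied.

274 days

Let d = days at the first rate; then 366 − d days at the second rate.
$469,000 × [1.05%·d + 1.65%·(366−d)] / 366 = $5,631.84
Solving gives d = 274, so the new rate took effect on 1 Oct 2024.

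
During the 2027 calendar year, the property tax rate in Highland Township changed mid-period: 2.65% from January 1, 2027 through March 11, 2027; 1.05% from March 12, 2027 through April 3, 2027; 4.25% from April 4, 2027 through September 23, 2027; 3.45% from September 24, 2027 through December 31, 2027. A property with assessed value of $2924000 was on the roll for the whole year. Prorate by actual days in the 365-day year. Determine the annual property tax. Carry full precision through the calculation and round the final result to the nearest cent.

January 1 – March 11, 2027: 70 days at 2.65% → $2924000 × 2.65% × 70/365 = $14860.3288
March 12 – April 3, 2027: 23 days at 1.05% → $2924000 × 1.05% × 23/365 = $1934.6466
April 4 – September 23, 2027: 173 days at 4.25% → $2924000 × 4.25% × 173/365 = $58900.5753
September 24 – December 31, 2027: 99 days at 3.45% → $2924000 × 3.45% × 99/365 = $27361.4301
Total = $103056.9808

$103056.98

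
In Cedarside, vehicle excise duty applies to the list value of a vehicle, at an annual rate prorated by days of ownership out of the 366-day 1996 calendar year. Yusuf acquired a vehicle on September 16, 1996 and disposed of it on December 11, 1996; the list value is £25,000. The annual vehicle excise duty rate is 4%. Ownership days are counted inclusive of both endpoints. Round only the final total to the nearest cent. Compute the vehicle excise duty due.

Days held (September 16 – December 11, 1996): 87 out of 366
Tax = £25,000 × 4% × 87/366 = £237.7049

£237.70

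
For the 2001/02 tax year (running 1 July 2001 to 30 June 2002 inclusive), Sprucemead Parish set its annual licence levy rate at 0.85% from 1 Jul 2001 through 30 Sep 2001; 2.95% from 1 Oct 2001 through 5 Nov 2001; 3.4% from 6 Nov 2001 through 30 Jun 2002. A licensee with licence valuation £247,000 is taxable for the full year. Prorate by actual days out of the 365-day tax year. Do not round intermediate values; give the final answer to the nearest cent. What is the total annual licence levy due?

£6,700.81

1 Jul – 30 Sep 2001: 92 days at 0.85% → £247,000 × 0.85% × 92/365 = £529.1890
1 Oct – 5 Nov 2001: 36 days at 2.95% → £247,000 × 2.95% × 36/365 = £718.6685
6 Nov 2001 – 30 Jun 2002: 237 days at 3.4% → £247,000 × 3.4% × 237/365 = £5,452.9479
Total = £6,700.8055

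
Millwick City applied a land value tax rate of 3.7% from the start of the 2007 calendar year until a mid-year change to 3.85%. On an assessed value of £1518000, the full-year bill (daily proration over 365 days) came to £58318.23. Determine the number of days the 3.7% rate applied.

Let d = days at the first rate; then 365 − d days at the second rate.
£1518000 × [3.7%·d + 3.85%·(365−d)] / 365 = £58318.23
Solving gives d = 20, so the new rate took effect on January 21, 2007.

20 days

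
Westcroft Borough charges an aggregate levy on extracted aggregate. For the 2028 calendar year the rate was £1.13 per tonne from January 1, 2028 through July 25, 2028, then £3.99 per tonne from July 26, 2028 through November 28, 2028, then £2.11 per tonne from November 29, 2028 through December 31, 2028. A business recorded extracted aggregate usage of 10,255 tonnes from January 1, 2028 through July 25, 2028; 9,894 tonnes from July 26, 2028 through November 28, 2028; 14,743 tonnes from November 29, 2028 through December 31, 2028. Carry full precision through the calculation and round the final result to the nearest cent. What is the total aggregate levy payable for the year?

January 1 – July 25, 2028: 10,255 tonnes at £1.13/tonne → £11588.15
July 26 – November 28, 2028: 9,894 tonnes at £3.99/tonne → £39477.06
November 29 – December 31, 2028: 14,743 tonnes at £2.11/tonne → £31107.73

£82172.94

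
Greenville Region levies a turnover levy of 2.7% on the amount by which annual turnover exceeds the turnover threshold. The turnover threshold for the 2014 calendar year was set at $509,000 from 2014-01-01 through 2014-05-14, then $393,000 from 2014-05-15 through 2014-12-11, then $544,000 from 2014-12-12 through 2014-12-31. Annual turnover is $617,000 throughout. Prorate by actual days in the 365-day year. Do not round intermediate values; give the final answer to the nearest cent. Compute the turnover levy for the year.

$4,674.77

2014-01-01 to 2014-05-14: 134 days, exemption $509,000 → ($617,000 − $509,000) × 2.7% × 134/365 = $1,070.5315
2014-05-15 to 2014-12-11: 211 days, exemption $393,000 → ($617,000 − $393,000) × 2.7% × 211/365 = $3,496.2411
2014-12-12 to 2014-12-31: 20 days, exemption $544,000 → ($617,000 − $544,000) × 2.7% × 20/365 = $108.0000
Total = $4,674.7726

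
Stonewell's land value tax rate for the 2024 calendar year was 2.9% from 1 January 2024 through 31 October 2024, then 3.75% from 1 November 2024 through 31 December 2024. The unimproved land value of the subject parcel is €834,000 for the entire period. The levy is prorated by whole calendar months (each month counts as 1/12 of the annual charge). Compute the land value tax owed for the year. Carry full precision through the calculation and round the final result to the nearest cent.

1 January – 31 October 2024: 10 months at 2.9% → €834,000 × 2.9% × 10/12 = €20,155.0000
1 November – 31 December 2024: 2 months at 3.75% → €834,000 × 3.75% × 2/12 = €5,212.5000
Total = €25,367.5000

€25,367.50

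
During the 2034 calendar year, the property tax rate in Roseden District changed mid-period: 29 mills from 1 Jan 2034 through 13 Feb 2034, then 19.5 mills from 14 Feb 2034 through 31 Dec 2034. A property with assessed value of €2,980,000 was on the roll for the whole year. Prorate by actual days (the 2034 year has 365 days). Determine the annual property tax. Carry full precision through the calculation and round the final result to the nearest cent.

€61,522.71

1 Jan – 13 Feb 2034: 44 days at 29 mills → €2,980,000 × 2.9% × 44/365 = €10,417.7534
14 Feb – 31 Dec 2034: 321 days at 19.5 mills → €2,980,000 × 1.95% × 321/365 = €51,104.9589
Total = €61,522.7123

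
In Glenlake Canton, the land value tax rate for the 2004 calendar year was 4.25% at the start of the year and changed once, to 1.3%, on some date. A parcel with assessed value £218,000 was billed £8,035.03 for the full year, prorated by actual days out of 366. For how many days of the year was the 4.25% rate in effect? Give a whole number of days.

Let d = days at the first rate; then 366 − d days at the second rate.
£218,000 × [4.25%·d + 1.3%·(366−d)] / 366 = £8,035.03
Solving gives d = 296, so the new rate took effect on 23 October 2004.

296 days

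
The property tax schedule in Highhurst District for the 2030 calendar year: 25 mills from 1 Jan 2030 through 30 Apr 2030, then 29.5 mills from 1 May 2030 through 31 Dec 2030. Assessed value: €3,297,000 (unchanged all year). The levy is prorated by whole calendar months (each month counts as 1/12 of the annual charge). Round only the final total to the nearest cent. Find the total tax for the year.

1 Jan – 30 Apr 2030: 4 months at 25 mills → €3,297,000 × 2.5% × 4/12 = €27,475.0000
1 May – 31 Dec 2030: 8 months at 29.5 mills → €3,297,000 × 2.95% × 8/12 = €64,841.0000
Total = €92,316.0000

€92,316.00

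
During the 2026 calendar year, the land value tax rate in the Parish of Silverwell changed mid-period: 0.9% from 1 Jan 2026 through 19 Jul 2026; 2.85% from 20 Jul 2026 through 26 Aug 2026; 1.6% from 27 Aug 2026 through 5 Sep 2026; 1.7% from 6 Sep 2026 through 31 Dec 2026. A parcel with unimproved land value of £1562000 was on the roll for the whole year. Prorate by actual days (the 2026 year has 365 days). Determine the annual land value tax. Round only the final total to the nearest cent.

£21534.20

1 Jan – 19 Jul 2026: 200 days at 0.9% → £1562000 × 0.9% × 200/365 = £7703.0137
20 Jul – 26 Aug 2026: 38 days at 2.85% → £1562000 × 2.85% × 38/365 = £4634.6466
27 Aug – 5 Sep 2026: 10 days at 1.6% → £1562000 × 1.6% × 10/365 = £684.7123
6 Sep – 31 Dec 2026: 117 days at 1.7% → £1562000 × 1.7% × 117/365 = £8511.8301
Total = £21534.2027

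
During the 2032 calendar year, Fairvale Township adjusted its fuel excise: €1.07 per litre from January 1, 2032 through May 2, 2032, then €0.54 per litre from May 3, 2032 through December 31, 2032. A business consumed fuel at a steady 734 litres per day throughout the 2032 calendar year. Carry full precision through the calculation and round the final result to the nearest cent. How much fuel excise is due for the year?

€192,917.22

January 1 – May 2, 2032: 123 days × 734 litres/day = 90,282 litres at €1.07/litre → €96,601.74
May 3 – December 31, 2032: 243 days × 734 litres/day = 178,362 litres at €0.54/litre → €96,315.48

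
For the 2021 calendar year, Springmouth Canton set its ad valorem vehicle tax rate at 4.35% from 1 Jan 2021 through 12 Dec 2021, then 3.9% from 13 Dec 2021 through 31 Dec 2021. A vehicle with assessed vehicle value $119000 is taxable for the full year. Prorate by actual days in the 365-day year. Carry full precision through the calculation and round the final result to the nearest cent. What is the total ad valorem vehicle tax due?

1 Jan – 12 Dec 2021: 346 days at 4.35% → $119000 × 4.35% × 346/365 = $4907.0384
13 Dec – 31 Dec 2021: 19 days at 3.9% → $119000 × 3.9% × 19/365 = $241.5863
Total = $5148.6247

$5148.62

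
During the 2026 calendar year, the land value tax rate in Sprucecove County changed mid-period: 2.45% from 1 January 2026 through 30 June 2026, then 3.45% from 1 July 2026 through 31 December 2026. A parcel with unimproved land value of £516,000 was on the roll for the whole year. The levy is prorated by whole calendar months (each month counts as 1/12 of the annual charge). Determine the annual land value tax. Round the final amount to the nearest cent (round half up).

1 January – 30 June 2026: 6 months at 2.45% → £516,000 × 2.45% × 6/12 = £6,321.0000
1 July – 31 December 2026: 6 months at 3.45% → £516,000 × 3.45% × 6/12 = £8,901.0000
Total = £15,222.0000

£15,222.00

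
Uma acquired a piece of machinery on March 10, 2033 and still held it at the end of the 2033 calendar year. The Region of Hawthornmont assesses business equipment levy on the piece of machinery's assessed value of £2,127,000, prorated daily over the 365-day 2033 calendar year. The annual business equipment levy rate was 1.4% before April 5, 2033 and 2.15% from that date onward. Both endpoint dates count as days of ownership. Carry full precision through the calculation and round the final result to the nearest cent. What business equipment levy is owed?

£36,074.50

March 10 – April 4, 2033: 26 days at 1.4% → £2,127,000 × 1.4% × 26/365 = £2,121.1726
April 5 – December 31, 2033: 271 days at 2.15% → £2,127,000 × 2.15% × 271/365 = £33,953.3301
Total = £36,074.5027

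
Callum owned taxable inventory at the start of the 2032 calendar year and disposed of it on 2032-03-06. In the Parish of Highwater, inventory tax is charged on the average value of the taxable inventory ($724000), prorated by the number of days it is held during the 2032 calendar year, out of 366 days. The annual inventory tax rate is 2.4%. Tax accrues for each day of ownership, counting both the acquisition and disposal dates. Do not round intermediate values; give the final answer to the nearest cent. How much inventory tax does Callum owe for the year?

$3133.38

Days held (2032-01-01 to 2032-03-06): 66 out of 366
Tax = $724000 × 2.4% × 66/366 = $3133.3770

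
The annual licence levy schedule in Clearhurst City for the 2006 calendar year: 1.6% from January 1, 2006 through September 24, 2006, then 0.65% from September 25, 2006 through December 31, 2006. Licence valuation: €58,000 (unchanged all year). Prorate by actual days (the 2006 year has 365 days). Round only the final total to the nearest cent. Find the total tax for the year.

January 1 – September 24, 2006: 267 days at 1.6% → €58,000 × 1.6% × 267/365 = €678.8384
September 25 – December 31, 2006: 98 days at 0.65% → €58,000 × 0.65% × 98/365 = €101.2219
Total = €780.0603

€780.06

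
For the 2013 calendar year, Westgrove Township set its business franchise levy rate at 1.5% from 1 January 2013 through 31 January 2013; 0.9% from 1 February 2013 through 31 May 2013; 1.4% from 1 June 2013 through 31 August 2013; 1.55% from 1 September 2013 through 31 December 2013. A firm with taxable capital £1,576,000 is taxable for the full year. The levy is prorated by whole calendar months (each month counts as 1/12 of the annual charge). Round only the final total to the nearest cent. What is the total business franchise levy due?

£20,356.67

1 January – 31 January 2013: 1 month at 1.5% → £1,576,000 × 1.5% × 1/12 = £1,970.0000
1 February – 31 May 2013: 4 months at 0.9% → £1,576,000 × 0.9% × 4/12 = £4,728.0000
1 June – 31 August 2013: 3 months at 1.4% → £1,576,000 × 1.4% × 3/12 = £5,516.0000
1 September – 31 December 2013: 4 months at 1.55% → £1,576,000 × 1.55% × 4/12 = £8,142.6667
Total = £20,356.6667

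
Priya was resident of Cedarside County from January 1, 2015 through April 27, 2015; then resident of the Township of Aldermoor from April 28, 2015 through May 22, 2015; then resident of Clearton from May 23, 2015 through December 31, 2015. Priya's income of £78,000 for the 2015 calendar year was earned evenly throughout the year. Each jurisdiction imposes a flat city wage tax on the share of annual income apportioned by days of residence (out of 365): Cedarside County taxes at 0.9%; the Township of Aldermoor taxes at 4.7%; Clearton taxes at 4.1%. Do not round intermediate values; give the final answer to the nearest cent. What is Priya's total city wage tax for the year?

£2,429.97

Cedarside County, January 1 – April 27, 2015: 117 days → £78,000 × 0.9% × 117/365 = £225.0247
The Township of Aldermoor, April 28 – May 22, 2015: 25 days → £78,000 × 4.7% × 25/365 = £251.0959
Clearton, May 23 – December 31, 2015: 223 days → £78,000 × 4.1% × 223/365 = £1,953.8466
Total = £2,429.9671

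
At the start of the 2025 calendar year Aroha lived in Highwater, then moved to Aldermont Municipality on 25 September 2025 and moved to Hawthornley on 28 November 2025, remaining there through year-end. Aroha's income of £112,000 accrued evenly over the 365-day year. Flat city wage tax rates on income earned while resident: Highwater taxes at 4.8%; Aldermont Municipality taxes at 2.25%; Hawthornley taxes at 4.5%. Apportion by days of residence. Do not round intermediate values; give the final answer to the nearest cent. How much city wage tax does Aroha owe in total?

£4,843.92

Highwater, 1 January – 24 September 2025: 267 days → £112,000 × 4.8% × 267/365 = £3,932.5808
Aldermont Municipality, 25 September – 27 November 2025: 64 days → £112,000 × 2.25% × 64/365 = £441.8630
Hawthornley, 28 November – 31 December 2025: 34 days → £112,000 × 4.5% × 34/365 = £469.4795
Total = £4,843.9233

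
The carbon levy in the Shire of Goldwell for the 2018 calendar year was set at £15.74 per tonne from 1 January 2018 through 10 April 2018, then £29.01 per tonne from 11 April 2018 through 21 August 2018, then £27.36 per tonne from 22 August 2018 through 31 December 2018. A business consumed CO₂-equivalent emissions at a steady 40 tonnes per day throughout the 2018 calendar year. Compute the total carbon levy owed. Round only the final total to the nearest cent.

1 January – 10 April 2018: 100 days × 40 tonnes/day = 4,000 tonnes at £15.74/tonne → £62960.00
11 April – 21 August 2018: 133 days × 40 tonnes/day = 5,320 tonnes at £29.01/tonne → £154333.20
22 August – 31 December 2018: 132 days × 40 tonnes/day = 5,280 tonnes at £27.36/tonne → £144460.80

£361754.00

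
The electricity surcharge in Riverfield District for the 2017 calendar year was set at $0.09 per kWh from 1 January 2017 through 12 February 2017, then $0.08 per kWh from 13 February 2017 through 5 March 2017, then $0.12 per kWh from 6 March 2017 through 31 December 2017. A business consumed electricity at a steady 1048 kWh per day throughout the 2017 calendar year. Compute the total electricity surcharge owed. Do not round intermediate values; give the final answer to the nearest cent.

1 January – 12 February 2017: 43 days × 1048 kWh/day = 45,064 kWh at $0.09/kWh → $4,055.76
13 February – 5 March 2017: 21 days × 1048 kWh/day = 22,008 kWh at $0.08/kWh → $1,760.64
6 March – 31 December 2017: 301 days × 1048 kWh/day = 315,448 kWh at $0.12/kWh → $37,853.76

$43,670.16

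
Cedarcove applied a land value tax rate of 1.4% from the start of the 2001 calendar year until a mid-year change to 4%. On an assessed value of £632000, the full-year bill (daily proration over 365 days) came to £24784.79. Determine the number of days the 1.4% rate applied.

Let d = days at the first rate; then 365 − d days at the second rate.
£632000 × [1.4%·d + 4%·(365−d)] / 365 = £24784.79
Solving gives d = 11, so the new rate took effect on January 12, 2001.

11 days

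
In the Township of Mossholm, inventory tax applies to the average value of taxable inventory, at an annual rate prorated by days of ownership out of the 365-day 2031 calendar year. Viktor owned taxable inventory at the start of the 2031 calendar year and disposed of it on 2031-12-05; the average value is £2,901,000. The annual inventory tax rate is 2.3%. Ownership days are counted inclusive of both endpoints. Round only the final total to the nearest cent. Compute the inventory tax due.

£61,970.13

Days held (2031-01-01 to 2031-12-05): 339 out of 365
Tax = £2,901,000 × 2.3% × 339/365 = £61,970.1288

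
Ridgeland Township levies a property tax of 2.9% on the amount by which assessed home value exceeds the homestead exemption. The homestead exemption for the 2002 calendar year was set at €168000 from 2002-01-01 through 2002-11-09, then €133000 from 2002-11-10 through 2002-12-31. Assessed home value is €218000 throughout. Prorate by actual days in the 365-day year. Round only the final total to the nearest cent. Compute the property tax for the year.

€1594.60

2002-01-01 to 2002-11-09: 313 days, exemption €168000 → (€218000 − €168000) × 2.9% × 313/365 = €1243.4247
2002-11-10 to 2002-12-31: 52 days, exemption €133000 → (€218000 − €133000) × 2.9% × 52/365 = €351.1781
Total = €1594.6027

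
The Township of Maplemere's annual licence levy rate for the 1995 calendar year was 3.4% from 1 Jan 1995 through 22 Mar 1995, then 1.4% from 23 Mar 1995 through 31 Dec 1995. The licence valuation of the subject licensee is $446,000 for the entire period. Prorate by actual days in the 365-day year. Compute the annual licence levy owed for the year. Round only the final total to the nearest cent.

1 Jan – 22 Mar 1995: 81 days at 3.4% → $446,000 × 3.4% × 81/365 = $3,365.1616
23 Mar – 31 Dec 1995: 284 days at 1.4% → $446,000 × 1.4% × 284/365 = $4,858.3452
Total = $8,223.5068

$8,223.51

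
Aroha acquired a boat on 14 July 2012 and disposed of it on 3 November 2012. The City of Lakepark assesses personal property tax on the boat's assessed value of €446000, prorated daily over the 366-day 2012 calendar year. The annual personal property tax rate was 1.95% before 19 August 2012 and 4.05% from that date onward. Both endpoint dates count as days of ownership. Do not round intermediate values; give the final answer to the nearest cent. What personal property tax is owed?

14 July – 18 August 2012: 36 days at 1.95% → €446000 × 1.95% × 36/366 = €855.4426
19 August – 3 November 2012: 77 days at 4.05% → €446000 × 4.05% × 77/366 = €3800.1393
Total = €4655.5820

€4655.58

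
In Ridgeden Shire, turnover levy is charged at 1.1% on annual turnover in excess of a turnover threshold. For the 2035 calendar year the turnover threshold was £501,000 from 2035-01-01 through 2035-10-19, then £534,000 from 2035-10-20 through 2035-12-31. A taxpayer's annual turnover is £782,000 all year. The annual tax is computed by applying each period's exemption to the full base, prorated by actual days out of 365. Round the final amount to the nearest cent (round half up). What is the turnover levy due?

2035-01-01 to 2035-10-19: 292 days, exemption £501,000 → (£782,000 − £501,000) × 1.1% × 292/365 = £2,472.8000
2035-10-20 to 2035-12-31: 73 days, exemption £534,000 → (£782,000 − £534,000) × 1.1% × 73/365 = £545.6000
Total = £3,018.4000

£3,018.40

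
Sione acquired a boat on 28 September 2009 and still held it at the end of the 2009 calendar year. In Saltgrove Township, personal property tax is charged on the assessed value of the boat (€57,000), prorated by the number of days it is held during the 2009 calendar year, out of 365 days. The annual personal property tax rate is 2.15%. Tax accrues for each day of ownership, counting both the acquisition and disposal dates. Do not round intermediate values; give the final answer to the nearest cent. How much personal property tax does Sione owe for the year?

Days held (28 September – 31 December 2009): 95 out of 365
Tax = €57,000 × 2.15% × 95/365 = €318.9658

€318.97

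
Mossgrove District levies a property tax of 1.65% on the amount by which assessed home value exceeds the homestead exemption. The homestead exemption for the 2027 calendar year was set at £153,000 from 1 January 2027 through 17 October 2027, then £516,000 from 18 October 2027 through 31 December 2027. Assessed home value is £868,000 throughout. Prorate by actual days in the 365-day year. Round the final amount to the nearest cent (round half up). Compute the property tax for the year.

1 January – 17 October 2027: 290 days, exemption £153,000 → (£868,000 − £153,000) × 1.65% × 290/365 = £9,373.3562
18 October – 31 December 2027: 75 days, exemption £516,000 → (£868,000 − £516,000) × 1.65% × 75/365 = £1,193.4247
Total = £10,566.7808

£10,566.78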